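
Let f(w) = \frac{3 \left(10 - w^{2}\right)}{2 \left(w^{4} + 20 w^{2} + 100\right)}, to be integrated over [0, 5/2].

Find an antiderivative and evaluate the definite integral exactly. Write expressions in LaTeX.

Recognize the product-rule pattern: f = u'v + uv' with u = \frac{3 w}{4}, v = \frac{1}{\frac{w^{2}}{2} + 5}, so integration by parts undoes it.
F(w) = \frac{3 w}{2 \left(w^{2} + 10\right)} is an antiderivative of f.
Check: d/dw[\frac{3 w}{2 \left(w^{2} + 10\right)}] = \frac{30 - 3 w^{2}}{2 w^{4} + 40 w^{2} + 200}, which equals f(w).
F(5/2) = \frac{3}{13}; F(0) = 0.
Integral = F(5/2) - F(0) = \frac{3}{13}.

Antiderivative: F(w) = \frac{3 w}{2 \left(w^{2} + 10\right)}; value = \frac{3}{13}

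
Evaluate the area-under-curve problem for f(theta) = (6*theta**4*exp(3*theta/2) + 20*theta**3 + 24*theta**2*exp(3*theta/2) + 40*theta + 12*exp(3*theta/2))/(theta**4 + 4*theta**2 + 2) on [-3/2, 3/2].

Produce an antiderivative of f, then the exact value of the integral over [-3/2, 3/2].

Antiderivative: F(theta) = 4*exp(3*theta/2) + 5*log(theta**4 + 4*theta**2 + 2); value = -4*exp(-9/4) + 4*exp(9/4)

Whatever form F(theta) takes, F'(theta) = f(theta) is non-negotiable.
F(theta) = 4*exp(3*theta/2) + 5*log(theta**4 + 4*theta**2 + 2) is an antiderivative of f.
Check: d/dtheta[4*exp(3*theta/2) + 5*log(theta**4 + 4*theta**2 + 2)] = (6*theta**4*exp(3*theta/2) + 20*theta**3 + 24*theta**2*exp(3*theta/2) + 40*theta + 12*exp(3*theta/2))/(theta**4 + 4*theta**2 + 2) = f(theta).
F(3/2) = 5*log(257/16) + 4*exp(9/4); F(-3/2) = 4*exp(-9/4) + 5*log(257/16).
Integral = F(3/2) - F(-3/2) = -4*exp(-9/4) + 4*exp(9/4).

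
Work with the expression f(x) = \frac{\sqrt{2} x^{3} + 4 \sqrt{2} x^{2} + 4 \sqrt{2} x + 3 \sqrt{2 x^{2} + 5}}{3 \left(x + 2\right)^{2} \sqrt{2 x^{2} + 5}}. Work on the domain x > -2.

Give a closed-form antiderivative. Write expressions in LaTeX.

For F(x) to be correct the identity F'(x) - f(x) = 0 must hold.
Check: d/dx[\frac{\sqrt{x^{2} + \frac{5}{2}}}{3} - \frac{1}{x + 2}] = \frac{\sqrt{2} x^{3} + 4 \sqrt{2} x^{2} + 4 \sqrt{2} x + 3 \sqrt{2 x^{2} + 5}}{3 x^{2} \sqrt{2 x^{2} + 5} + 12 x \sqrt{2 x^{2} + 5} + 12 \sqrt{2 x^{2} + 5}}, which equals f(x).

An antiderivative is F(x) = \frac{\sqrt{x^{2} + \frac{5}{2}}}{3} - \frac{1}{x + 2}.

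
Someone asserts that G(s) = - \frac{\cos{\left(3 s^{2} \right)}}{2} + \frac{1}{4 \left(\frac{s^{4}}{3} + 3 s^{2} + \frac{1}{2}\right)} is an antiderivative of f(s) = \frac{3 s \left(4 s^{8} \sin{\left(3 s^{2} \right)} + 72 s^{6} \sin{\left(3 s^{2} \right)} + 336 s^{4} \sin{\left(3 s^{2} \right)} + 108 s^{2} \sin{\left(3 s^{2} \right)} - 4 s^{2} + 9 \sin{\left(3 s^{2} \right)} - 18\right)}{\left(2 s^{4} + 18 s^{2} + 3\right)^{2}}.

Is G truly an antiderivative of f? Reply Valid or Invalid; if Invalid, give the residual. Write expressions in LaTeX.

d/ds[G] = \frac{12 s^{9} \sin{\left(3 s^{2} \right)} + 216 s^{7} \sin{\left(3 s^{2} \right)} + 1008 s^{5} \sin{\left(3 s^{2} \right)} + 324 s^{3} \sin{\left(3 s^{2} \right)} - 12 s^{3} + 27 s \sin{\left(3 s^{2} \right)} - 54 s}{4 s^{8} + 72 s^{6} + 336 s^{4} + 108 s^{2} + 9}
This equals f(s) exactly, so the claim holds.

Valid - the claim checks out under differentiation.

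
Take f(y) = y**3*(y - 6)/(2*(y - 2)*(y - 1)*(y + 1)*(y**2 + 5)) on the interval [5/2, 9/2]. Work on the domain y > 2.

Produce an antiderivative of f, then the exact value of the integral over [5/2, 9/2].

Antiderivative: F(y) = -16*log(y - 2)/27 + 5*log(y - 1)/24 + 7*log(y + 1)/72 + 85*log(y**2 + 5)/216 - 5*sqrt(5)*atan(sqrt(5)*y/5)/27; value = -85*log(45/4)/216 - 16*log(5/2)/27 - 5*sqrt(5)*atan(9*sqrt(5)/10)/27 - 16*log(2)/27 - 5*log(3/2)/24 + log(7/2)/9 + 7*log(11/2)/72 + 5*sqrt(5)*atan(sqrt(5)/2)/27 + 85*log(101/4)/216

Factor the denominator (2*(y - 2)*(y - 1)*(y + 1)*(y**2 + 5)) and decompose: f = 5*(17*y - 20)/(108*(y**2 + 5)) + 7/(72*(y + 1)) + 5/(24*(y - 1)) - 16/(27*(y - 2)); each piece integrates to a log, atan, or power term.
F(y) = -16*log(y - 2)/27 + 5*log(y - 1)/24 + 7*log(y + 1)/72 + 85*log(y**2 + 5)/216 - 5*sqrt(5)*atan(sqrt(5)*y/5)/27 is an antiderivative of f.
Check: d/dy[-16*log(y - 2)/27 + 5*log(y - 1)/24 + 7*log(y + 1)/72 + 85*log(y**2 + 5)/216 - 5*sqrt(5)*atan(sqrt(5)*y/5)/27] = (y**4 - 6*y**3)/(2*y**5 - 4*y**4 + 8*y**3 - 16*y**2 - 10*y + 20), which equals f(y).
F(9/2) = -16*log(5/2)/27 - 5*sqrt(5)*atan(9*sqrt(5)/10)/27 + 7*log(11/2)/72 + 5*log(7/2)/24 + 85*log(101/4)/216; F(5/2) = -5*sqrt(5)*atan(sqrt(5)/2)/27 + 5*log(3/2)/24 + 7*log(7/2)/72 + 16*log(2)/27 + 85*log(45/4)/216.
Integral = F(9/2) - F(5/2) = -85*log(45/4)/216 - 16*log(5/2)/27 - 5*sqrt(5)*atan(9*sqrt(5)/10)/27 - 16*log(2)/27 - 5*log(3/2)/24 + log(7/2)/9 + 7*log(11/2)/72 + 5*sqrt(5)*atan(sqrt(5)/2)/27 + 85*log(101/4)/216.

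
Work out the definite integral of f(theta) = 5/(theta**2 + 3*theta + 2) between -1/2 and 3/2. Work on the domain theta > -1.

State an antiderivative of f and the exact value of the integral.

Factor the denominator ((theta + 1)*(theta + 2)) and decompose: f = -5/(theta + 2) + 5/(theta + 1); each piece integrates to a log, atan, or power term.
F(theta) = 5*log(theta + 1) - 5*log(theta + 2) is an antiderivative of f.
Check: d/dtheta[5*log(theta + 1) - 5*log(theta + 2)] = 5/(theta**2 + 3*theta + 2) = f(theta).
F(3/2) = -5*log(7/2) + 5*log(5/2); F(-1/2) = -5*log(2) - 5*log(3/2).
Integral = F(3/2) - F(-1/2) = -5*log(7/2) + 5*log(3/2) + 5*log(2) + 5*log(5/2).

Antiderivative: F(theta) = 5*log(theta + 1) - 5*log(theta + 2); value = -5*log(7/2) + 5*log(3/2) + 5*log(2) + 5*log(5/2)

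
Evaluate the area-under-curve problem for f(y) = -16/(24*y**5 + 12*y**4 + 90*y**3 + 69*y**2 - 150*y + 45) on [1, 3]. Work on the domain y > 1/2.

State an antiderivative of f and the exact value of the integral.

The denominator factors as 3*(2*y - 1)**2*(2*y + 3)*(y**2 + 5); partial fractions split f into directly integrable pieces: -16*(50*y - 17)/(38367*(y**2 + 5)) - 4/(87*(2*y + 3)) + 116/(1323*(2*y - 1)) - 16/(63*(2*y - 1)**2).
F(y) = (16820*y*log(y - 1/2) - 8820*y*log(y + 3/2) - 4000*y*log(y**2 + 5) + 544*sqrt(5)*y*atan(sqrt(5)*y/5) - 8410*log(y - 1/2) + 4410*log(y + 3/2) + 2000*log(y**2 + 5) - 272*sqrt(5)*atan(sqrt(5)*y/5) + 24360)/(383670*y - 191835) is an antiderivative of f.
Check: d/dy[(16820*y*log(y - 1/2) - 8820*y*log(y + 3/2) - 4000*y*log(y**2 + 5) + 544*sqrt(5)*y*atan(sqrt(5)*y/5) - 8410*log(y - 1/2) + 4410*log(y + 3/2) + 2000*log(y**2 + 5) - 272*sqrt(5)*atan(sqrt(5)*y/5) + 24360)/(383670*y - 191835)] = -16/(24*y**5 + 12*y**4 + 90*y**3 + 69*y**2 - 150*y + 45) = f(y).
F(3) = -2*log(9/2)/87 - 400*log(14)/38367 + 272*sqrt(5)*atan(3*sqrt(5)/5)/191835 + 8/315 + 58*log(5/2)/1323; F(1) = -58*log(2)/1323 - 2*log(5/2)/87 - 400*log(6)/38367 + 272*sqrt(5)*atan(sqrt(5)/5)/191835 + 8/63.
Integral = F(3) - F(1) = -32/315 - 2*log(9/2)/87 - 400*log(14)/38367 - 272*sqrt(5)*atan(sqrt(5)/5)/191835 + 272*sqrt(5)*atan(3*sqrt(5)/5)/191835 + 400*log(6)/38367 + 58*log(2)/1323 + 2564*log(5/2)/38367.

Antiderivative: F(y) = (16820*y*log(y - 1/2) - 8820*y*log(y + 3/2) - 4000*y*log(y**2 + 5) + 544*sqrt(5)*y*atan(sqrt(5)*y/5) - 8410*log(y - 1/2) + 4410*log(y + 3/2) + 2000*log(y**2 + 5) - 272*sqrt(5)*atan(sqrt(5)*y/5) + 24360)/(383670*y - 191835); value = -32/315 - 2*log(9/2)/87 - 400*log(14)/38367 - 272*sqrt(5)*atan(sqrt(5)/5)/191835 + 272*sqrt(5)*atan(3*sqrt(5)/5)/191835 + 400*log(6)/38367 + 58*log(2)/1323 + 2564*log(5/2)/38367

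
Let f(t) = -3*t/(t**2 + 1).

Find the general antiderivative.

F(t) = -3*log(t**2 + 1)/2 + C

The substitution u = t**2 + 1 works: f is exactly (dF/du)*(du/dt) for that inner function.
Check: d/dt[-3*log(t**2 + 1)/2] = -3*t/(t**2 + 1) = f(t).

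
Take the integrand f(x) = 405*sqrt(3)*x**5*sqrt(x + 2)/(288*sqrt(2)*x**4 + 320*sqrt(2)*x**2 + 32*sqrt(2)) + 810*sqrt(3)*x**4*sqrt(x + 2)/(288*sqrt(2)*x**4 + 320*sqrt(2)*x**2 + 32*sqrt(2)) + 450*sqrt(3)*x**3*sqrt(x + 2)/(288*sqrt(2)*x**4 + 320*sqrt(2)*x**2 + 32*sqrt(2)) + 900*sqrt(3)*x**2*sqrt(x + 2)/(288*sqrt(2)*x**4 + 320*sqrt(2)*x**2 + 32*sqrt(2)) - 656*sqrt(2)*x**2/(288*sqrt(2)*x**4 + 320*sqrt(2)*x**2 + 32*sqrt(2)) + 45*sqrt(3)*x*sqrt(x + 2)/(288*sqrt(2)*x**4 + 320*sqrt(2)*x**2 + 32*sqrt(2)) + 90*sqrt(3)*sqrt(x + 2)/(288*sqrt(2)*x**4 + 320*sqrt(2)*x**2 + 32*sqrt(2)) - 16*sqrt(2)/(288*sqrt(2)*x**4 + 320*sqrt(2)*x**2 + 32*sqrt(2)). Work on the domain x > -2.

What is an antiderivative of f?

An antiderivative is F(x) = (27*sqrt(6)*x**2*sqrt(x + 2) + 108*sqrt(6)*x*sqrt(x + 2) + 108*sqrt(6)*sqrt(x + 2) - 240*atan(x) + 64*atan(3*x))/96.

The integrand splits into summands that can be handled one at a time.
Check: d/dx[(27*sqrt(6)*x**2*sqrt(x + 2) + 108*sqrt(6)*x*sqrt(x + 2) + 108*sqrt(6)*sqrt(x + 2) - 240*atan(x) + 64*atan(3*x))/96] = (405*sqrt(6)*x**6 + 1620*sqrt(6)*x**5 + 2070*sqrt(6)*x**4 + 1800*sqrt(6)*x**3 - 1312*x**2*sqrt(x + 2) + 1845*sqrt(6)*x**2 + 180*sqrt(6)*x - 32*sqrt(x + 2) + 180*sqrt(6))/(576*x**4*sqrt(x + 2) + 640*x**2*sqrt(x + 2) + 64*sqrt(x + 2)), which equals f(x).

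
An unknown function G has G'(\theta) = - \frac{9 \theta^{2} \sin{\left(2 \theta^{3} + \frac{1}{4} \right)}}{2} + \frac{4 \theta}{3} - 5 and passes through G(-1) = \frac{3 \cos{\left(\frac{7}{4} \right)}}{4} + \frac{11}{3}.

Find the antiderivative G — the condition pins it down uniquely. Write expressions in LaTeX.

Integrate term by term and add the pieces.
A general antiderivative is \frac{2 \theta^{2}}{3} - 5 \theta + \frac{3 \cos{\left(2 \theta^{3} + \frac{1}{4} \right)}}{4} - 1 + C.
The condition gives C = \frac{3 \cos{\left(\frac{7}{4} \right)}}{4} + \frac{11}{3} - (\frac{3 \cos{\left(\frac{7}{4} \right)}}{4} + \frac{14}{3}) = -1.
So G(\theta) = \frac{8 \theta^{2} - 60 \theta + 9 \cos{\left(2 \theta^{3} + \frac{1}{4} \right)} - 24}{12}.
Check: d/d\theta[\frac{8 \theta^{2} - 60 \theta + 9 \cos{\left(2 \theta^{3} + \frac{1}{4} \right)} - 24}{12}] = - \frac{9 \theta^{2} \sin{\left(2 \theta^{3} + \frac{1}{4} \right)}}{2} + \frac{4 \theta}{3} - 5 = G'(\theta).

G(\theta) = \frac{8 \theta^{2} - 60 \theta + 9 \cos{\left(2 \theta^{3} + \frac{1}{4} \right)} - 24}{12}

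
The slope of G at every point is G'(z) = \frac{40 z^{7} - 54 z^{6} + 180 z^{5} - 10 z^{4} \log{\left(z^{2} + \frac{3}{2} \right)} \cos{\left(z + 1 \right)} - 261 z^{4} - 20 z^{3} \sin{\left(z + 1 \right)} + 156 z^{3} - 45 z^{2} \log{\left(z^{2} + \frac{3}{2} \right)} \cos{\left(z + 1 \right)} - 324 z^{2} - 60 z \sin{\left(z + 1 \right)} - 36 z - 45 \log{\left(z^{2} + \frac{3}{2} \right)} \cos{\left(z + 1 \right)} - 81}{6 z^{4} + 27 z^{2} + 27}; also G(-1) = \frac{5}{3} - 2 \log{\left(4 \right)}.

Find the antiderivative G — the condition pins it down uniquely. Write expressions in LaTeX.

G(z) = \frac{5 z^{4}}{3} - 3 z^{3} - 3 z - \frac{5 \log{\left(z^{2} + \frac{3}{2} \right)} \sin{\left(z + 1 \right)}}{3} - 2 \log{\left(z^{2} + 3 \right)} - 6

Any candidate G(z) must reproduce the stated G'(z) exactly.
A general antiderivative is \frac{5 z^{4}}{3} - 3 z^{3} - 3 z - \frac{5 \log{\left(z^{2} + \frac{3}{2} \right)} \sin{\left(z + 1 \right)}}{3} - 2 \log{\left(z^{2} + 3 \right)} - 5 + C.
The condition gives C = \frac{5}{3} - 2 \log{\left(4 \right)} - (\frac{8}{3} - 2 \log{\left(4 \right)}) = -1.
So G(z) = \frac{5 z^{4}}{3} - 3 z^{3} - 3 z - \frac{5 \log{\left(z^{2} + \frac{3}{2} \right)} \sin{\left(z + 1 \right)}}{3} - 2 \log{\left(z^{2} + 3 \right)} - 6.
Check: d/dz[\frac{5 z^{4}}{3} - 3 z^{3} - 3 z - \frac{5 \log{\left(z^{2} + \frac{3}{2} \right)} \sin{\left(z + 1 \right)}}{3} - 2 \log{\left(z^{2} + 3 \right)} - 6] = \frac{40 z^{7} - 54 z^{6} + 180 z^{5} - 10 z^{4} \log{\left(z^{2} + \frac{3}{2} \right)} \cos{\left(z + 1 \right)} - 261 z^{4} - 20 z^{3} \sin{\left(z + 1 \right)} + 156 z^{3} - 45 z^{2} \log{\left(z^{2} + \frac{3}{2} \right)} \cos{\left(z + 1 \right)} - 324 z^{2} - 60 z \sin{\left(z + 1 \right)} - 36 z - 45 \log{\left(z^{2} + \frac{3}{2} \right)} \cos{\left(z + 1 \right)} - 81}{6 z^{4} + 27 z^{2} + 27} = G'(z).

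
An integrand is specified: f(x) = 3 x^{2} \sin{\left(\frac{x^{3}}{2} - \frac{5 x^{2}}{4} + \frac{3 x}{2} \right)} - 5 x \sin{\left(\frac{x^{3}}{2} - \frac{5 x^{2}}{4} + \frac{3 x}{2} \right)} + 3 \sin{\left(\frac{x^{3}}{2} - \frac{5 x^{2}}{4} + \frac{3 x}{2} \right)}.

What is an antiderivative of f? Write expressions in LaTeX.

f matches the chain-rule pattern g'(h)*h' with inner function h(x) = \frac{x^{3}}{2} - \frac{5 x^{2}}{4} + \frac{3 x}{2}; substituting u = h(x) collapses the integral.
Check: d/dx[- 2 \cos{\left(\frac{x^{3}}{2} - \frac{5 x^{2}}{4} + \frac{3 x}{2} \right)}] = 3 x^{2} \sin{\left(\frac{x^{3}}{2} - \frac{5 x^{2}}{4} + \frac{3 x}{2} \right)} - 5 x \sin{\left(\frac{x^{3}}{2} - \frac{5 x^{2}}{4} + \frac{3 x}{2} \right)} + 3 \sin{\left(\frac{x^{3}}{2} - \frac{5 x^{2}}{4} + \frac{3 x}{2} \right)} = f(x).

An antiderivative is F(x) = - 2 \cos{\left(\frac{x^{3}}{2} - \frac{5 x^{2}}{4} + \frac{3 x}{2} \right)}.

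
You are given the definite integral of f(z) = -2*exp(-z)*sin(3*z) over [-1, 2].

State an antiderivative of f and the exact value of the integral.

Antiderivative: F(z) = exp(-z)*sin(3*z)/5 + 3*exp(-z)*cos(3*z)/5; value = exp(-2)*sin(6)/5 + exp(1)*sin(3)/5 + 3*exp(-2)*cos(6)/5 - 3*exp(1)*cos(3)/5

Whatever form F(z) takes, F'(z) = f(z) is non-negotiable.
F(z) = exp(-z)*sin(3*z)/5 + 3*exp(-z)*cos(3*z)/5 is an antiderivative of f.
Check: d/dz[exp(-z)*sin(3*z)/5 + 3*exp(-z)*cos(3*z)/5] = -2*exp(-z)*sin(3*z) = f(z).
F(2) = exp(-2)*sin(6)/5 + 3*exp(-2)*cos(6)/5; F(-1) = 3*exp(1)*cos(3)/5 - exp(1)*sin(3)/5.
Integral = F(2) - F(-1) = exp(-2)*sin(6)/5 + exp(1)*sin(3)/5 + 3*exp(-2)*cos(6)/5 - 3*exp(1)*cos(3)/5.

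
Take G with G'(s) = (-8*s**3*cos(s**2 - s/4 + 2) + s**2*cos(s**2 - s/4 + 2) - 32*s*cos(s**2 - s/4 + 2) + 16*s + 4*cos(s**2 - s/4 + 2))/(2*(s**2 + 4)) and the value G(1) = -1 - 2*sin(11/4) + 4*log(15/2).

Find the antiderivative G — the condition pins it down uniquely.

G(s) = 4*log(s**2/2 + 2) - 2*sin(s**2 - s/4 + 2) - 1 + 4*log(3)

Differentiate the proposed G(s) back; it has to land on the given G'(s).
A general antiderivative is 4*log(3*s**2/2 + 6) - 2*sin(s**2 - s/4 + 2) + C.
The condition gives C = -1 - 2*sin(11/4) + 4*log(15/2) - (-2*sin(11/4) + 4*log(15/2)) = -1.
So G(s) = 4*log(s**2/2 + 2) - 2*sin(s**2 - s/4 + 2) - 1 + 4*log(3).
Check: d/ds[4*log(s**2/2 + 2) - 2*sin(s**2 - s/4 + 2) - 1 + 4*log(3)] = (-8*s**3*cos(s**2 - s/4 + 2) + s**2*cos(s**2 - s/4 + 2) - 32*s*cos(s**2 - s/4 + 2) + 16*s + 4*cos(s**2 - s/4 + 2))/(2*s**2 + 8), which equals G'(s).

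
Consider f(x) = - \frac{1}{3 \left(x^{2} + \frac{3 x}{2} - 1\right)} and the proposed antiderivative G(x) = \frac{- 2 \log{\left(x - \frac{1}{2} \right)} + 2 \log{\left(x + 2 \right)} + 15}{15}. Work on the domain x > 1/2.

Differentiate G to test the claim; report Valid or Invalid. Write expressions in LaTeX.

Valid - the claim checks out under differentiation.

d/dx[G] = - \frac{2}{6 x^{2} + 9 x - 6}
This equals f(x) exactly, so the claim holds.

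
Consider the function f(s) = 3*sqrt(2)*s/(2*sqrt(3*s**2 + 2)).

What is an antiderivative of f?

An antiderivative is F(s) = sqrt(2)*sqrt(3*s**2 + 2)/2.

The substitution u = 3*s**2/2 + 1 works: f is exactly (dF/du)*(du/ds) for that inner function.
Check: d/ds[sqrt(2)*sqrt(3*s**2 + 2)/2] = 3*sqrt(2)*s/(2*sqrt(3*s**2 + 2)) = f(s).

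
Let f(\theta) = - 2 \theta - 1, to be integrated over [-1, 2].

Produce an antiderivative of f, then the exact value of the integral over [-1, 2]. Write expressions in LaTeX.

Check any antiderivative F(\theta) by computing F'(\theta) and comparing it with f(\theta).
F(\theta) = - \theta^{2} - \theta is an antiderivative of f.
Check: d/d\theta[- \theta^{2} - \theta] = - 2 \theta - 1 = f(\theta).
F(2) = -6; F(-1) = 0.
Integral = F(2) - F(-1) = -6.

Antiderivative: F(\theta) = - \theta^{2} - \theta; value = -6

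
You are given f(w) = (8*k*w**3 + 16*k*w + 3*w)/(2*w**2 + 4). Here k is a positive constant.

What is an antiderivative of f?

An antiderivative is F(w) = 2*k*w**2 + 3*log(w**2 + 2)/4.

A candidate is checked by its d/dw: the result must match f(w).
Check: d/dw[2*k*w**2 + 3*log(w**2 + 2)/4] = (8*k*w**3 + 16*k*w + 3*w)/(2*w**2 + 4) = f(w).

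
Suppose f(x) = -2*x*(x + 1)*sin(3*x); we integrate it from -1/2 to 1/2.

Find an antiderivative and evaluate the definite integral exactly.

Antiderivative: F(x) = 2*(9*x**2*cos(3*x) - 6*x*sin(3*x) + 9*x*cos(3*x) - 3*sin(3*x) - 2*cos(3*x))/27; value = -4*sin(3/2)/9 + 2*cos(3/2)/3

Check any antiderivative F(x) by computing F'(x) and comparing it with f(x).
F(x) = 2*(9*x**2*cos(3*x) - 6*x*sin(3*x) + 9*x*cos(3*x) - 3*sin(3*x) - 2*cos(3*x))/27 is an antiderivative of f.
Check: d/dx[2*(9*x**2*cos(3*x) - 6*x*sin(3*x) + 9*x*cos(3*x) - 3*sin(3*x) - 2*cos(3*x))/27] = -2*x**2*sin(3*x) - 2*x*sin(3*x), which equals f(x).
F(1/2) = -4*sin(3/2)/9 + 19*cos(3/2)/54; F(-1/2) = -17*cos(3/2)/54.
Integral = F(1/2) - F(-1/2) = -4*sin(3/2)/9 + 2*cos(3/2)/3.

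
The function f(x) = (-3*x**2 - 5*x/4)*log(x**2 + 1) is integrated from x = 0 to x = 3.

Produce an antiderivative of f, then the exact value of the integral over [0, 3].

Any candidate F(x) must reproduce f(x) exactly when differentiated.
F(x) = -x**3*log(x**2 + 1) + 2*x**3/3 - 5*x**2*log(x**2 + 1)/8 + 5*x**2/8 - 2*x - 5*log(x**2 + 1)/8 + 2*atan(x) is an antiderivative of f.
Check: d/dx[-x**3*log(x**2 + 1) + 2*x**3/3 - 5*x**2*log(x**2 + 1)/8 + 5*x**2/8 - 2*x - 5*log(x**2 + 1)/8 + 2*atan(x)] = -3*x**2*log(x**2 + 1) - 5*x*log(x**2 + 1)/4, which equals f(x).
F(3) = -133*log(10)/4 + 2*atan(3) + 141/8; F(0) = 0.
Integral = F(3) - F(0) = -133*log(10)/4 + 2*atan(3) + 141/8.

Antiderivative: F(x) = -x**3*log(x**2 + 1) + 2*x**3/3 - 5*x**2*log(x**2 + 1)/8 + 5*x**2/8 - 2*x - 5*log(x**2 + 1)/8 + 2*atan(x); value = -133*log(10)/4 + 2*atan(3) + 141/8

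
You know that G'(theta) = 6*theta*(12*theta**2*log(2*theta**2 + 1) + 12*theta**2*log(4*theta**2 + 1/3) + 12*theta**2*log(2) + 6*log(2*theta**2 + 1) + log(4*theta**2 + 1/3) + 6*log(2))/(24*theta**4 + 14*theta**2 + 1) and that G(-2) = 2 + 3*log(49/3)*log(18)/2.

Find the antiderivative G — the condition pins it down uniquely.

G(theta) = 3*log(4*theta**2 + 1/3)*log(4*theta**2 + 2)/2 + 2

Recognize the product-rule pattern: G'(theta) = u'v + uv' with u = 3*log(4*theta**2 + 2)/2, v = log(4*theta**2 + 1/3), so integration by parts undoes it.
A general antiderivative is 3*log(4*theta**2 + 1/3)*log(4*theta**2 + 2)/2 + C.
The condition gives C = 2 + 3*log(49/3)*log(18)/2 - (3*log(49/3)*log(18)/2) = 2.
So G(theta) = 3*log(4*theta**2 + 1/3)*log(4*theta**2 + 2)/2 + 2.
Check: d/dtheta[3*log(4*theta**2 + 1/3)*log(4*theta**2 + 2)/2 + 2] = (72*theta**3*log(2*theta**2 + 1) + 72*theta**3*log(4*theta**2 + 1/3) + 72*theta**3*log(2) + 36*theta*log(2*theta**2 + 1) + 6*theta*log(4*theta**2 + 1/3) + 36*theta*log(2))/(24*theta**4 + 14*theta**2 + 1), which equals G'(theta).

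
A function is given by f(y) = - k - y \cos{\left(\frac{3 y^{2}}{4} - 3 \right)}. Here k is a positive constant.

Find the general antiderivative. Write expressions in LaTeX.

F(y) = - \frac{3 k y + 2 \sin{\left(\frac{3 y^{2}}{4} - 3 \right)}}{3} + C

An antiderivative F(y) passes only if d/dy[F] lands on f(y) exactly.
Check: d/dy[- \frac{3 k y + 2 \sin{\left(\frac{3 y^{2}}{4} - 3 \right)}}{3}] = - k - y \cos{\left(\frac{3 y^{2}}{4} - 3 \right)} = f(y).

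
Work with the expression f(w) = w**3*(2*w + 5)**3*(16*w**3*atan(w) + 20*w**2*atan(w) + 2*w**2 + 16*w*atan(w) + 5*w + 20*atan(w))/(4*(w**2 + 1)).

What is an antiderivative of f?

An antiderivative is F(w) = 4*w**8*atan(w) + 40*w**7*atan(w) + 150*w**6*atan(w) + 250*w**5*atan(w) + 625*w**4*atan(w)/4.

Recognize the product-rule pattern: f = u'v + uv' with u = (2*w**2 + 5*w)**4/4, v = atan(w), so integration by parts undoes it.
Check: d/dw[4*w**8*atan(w) + 40*w**7*atan(w) + 150*w**6*atan(w) + 250*w**5*atan(w) + 625*w**4*atan(w)/4] = (128*w**9*atan(w) + 1120*w**8*atan(w) + 16*w**8 + 3728*w**7*atan(w) + 160*w**7 + 6120*w**6*atan(w) + 600*w**6 + 6100*w**5*atan(w) + 1000*w**5 + 5000*w**4*atan(w) + 625*w**4 + 2500*w**3*atan(w))/(4*w**2 + 4), which equals f(w).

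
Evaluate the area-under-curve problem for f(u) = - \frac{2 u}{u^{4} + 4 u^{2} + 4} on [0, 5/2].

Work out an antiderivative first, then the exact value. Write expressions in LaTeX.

Antiderivative: F(u) = \frac{1}{u^{2} + 2}; value = - \frac{25}{66}

The substitution w = u^{2} + 2 works: f is exactly (dF/dw)*(dw/du) for that inner function.
F(u) = \frac{1}{u^{2} + 2} is an antiderivative of f.
Check: d/du[\frac{1}{u^{2} + 2}] = - \frac{2 u}{u^{4} + 4 u^{2} + 4} = f(u).
F(5/2) = \frac{4}{33}; F(0) = \frac{1}{2}.
Integral = F(5/2) - F(0) = - \frac{25}{66}.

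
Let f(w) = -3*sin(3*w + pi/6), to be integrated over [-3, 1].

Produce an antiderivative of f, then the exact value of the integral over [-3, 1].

Antiderivative: F(w) = cos(3*w + pi/6); value = cos(pi/6 + 3) - sin(pi/3 + 9)

Whatever form F(w) takes, F'(w) = f(w) is non-negotiable.
F(w) = cos(3*w + pi/6) is an antiderivative of f.
Check: d/dw[cos(3*w + pi/6)] = -3*sin(3*w + pi/6) = f(w).
F(1) = cos(pi/6 + 3); F(-3) = sin(pi/3 + 9).
Integral = F(1) - F(-3) = cos(pi/6 + 3) - sin(pi/3 + 9).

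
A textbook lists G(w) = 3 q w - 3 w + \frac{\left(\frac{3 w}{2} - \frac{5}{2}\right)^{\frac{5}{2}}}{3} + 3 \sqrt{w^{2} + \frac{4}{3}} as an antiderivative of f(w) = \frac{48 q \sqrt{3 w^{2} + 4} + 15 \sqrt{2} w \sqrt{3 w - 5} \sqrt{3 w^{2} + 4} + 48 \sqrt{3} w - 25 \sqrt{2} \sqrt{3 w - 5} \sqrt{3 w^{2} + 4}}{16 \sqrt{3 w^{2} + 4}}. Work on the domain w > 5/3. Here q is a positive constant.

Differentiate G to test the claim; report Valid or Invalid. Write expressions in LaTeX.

d/dw[G] = \frac{48 q \sqrt{3 w^{2} + 4} + 15 \sqrt{2} w \sqrt{3 w - 5} \sqrt{3 w^{2} + 4} + 48 \sqrt{3} w - 25 \sqrt{2} \sqrt{3 w - 5} \sqrt{3 w^{2} + 4} - 48 \sqrt{3 w^{2} + 4}}{16 \sqrt{3 w^{2} + 4}}
d/dw[G] - f(w) = -3 != 0.

Invalid: d/dw[G] - f = -3, which is not 0.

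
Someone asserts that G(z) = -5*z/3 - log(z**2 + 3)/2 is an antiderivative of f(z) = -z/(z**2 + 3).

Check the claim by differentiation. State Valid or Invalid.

Invalid: d/dz[G] - f = -5/3, which is not 0.

d/dz[G] = (-5*z**2 - 3*z - 15)/(3*z**2 + 9)
d/dz[G] - f(z) = -5/3 != 0.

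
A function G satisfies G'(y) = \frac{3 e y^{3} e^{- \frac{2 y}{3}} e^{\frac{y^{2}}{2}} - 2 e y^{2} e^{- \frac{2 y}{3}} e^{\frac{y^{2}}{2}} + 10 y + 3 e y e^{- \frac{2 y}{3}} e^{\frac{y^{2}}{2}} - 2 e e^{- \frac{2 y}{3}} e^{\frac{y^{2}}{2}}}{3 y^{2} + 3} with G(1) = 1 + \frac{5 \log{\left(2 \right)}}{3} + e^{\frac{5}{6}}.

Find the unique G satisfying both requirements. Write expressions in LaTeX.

Recover the given G'(y) by differentiating a candidate G(y); any mismatch rules it out.
A general antiderivative is e^{\frac{y^{2}}{2} - \frac{2 y}{3} + 1} + \frac{5 \log{\left(y^{2} + 1 \right)}}{3} + C.
The condition gives C = 1 + \frac{5 \log{\left(2 \right)}}{3} + e^{\frac{5}{6}} - (\frac{5 \log{\left(2 \right)}}{3} + e^{\frac{5}{6}}) = 1.
So G(y) = \frac{5 \log{\left(y^{2} + 1 \right)}}{3} + 1 + e e^{- \frac{2 y}{3}} e^{\frac{y^{2}}{2}}.
Check: d/dy[\frac{5 \log{\left(y^{2} + 1 \right)}}{3} + 1 + e e^{- \frac{2 y}{3}} e^{\frac{y^{2}}{2}}] = \frac{3 e y^{3} e^{\frac{y^{2}}{2}} - 2 e y^{2} e^{\frac{y^{2}}{2}} + 10 y e^{\frac{2 y}{3}} + 3 e y e^{\frac{y^{2}}{2}} - 2 e e^{\frac{y^{2}}{2}}}{3 y^{2} e^{\frac{2 y}{3}} + 3 e^{\frac{2 y}{3}}}, which equals G'(y).

G(y) = \frac{5 \log{\left(y^{2} + 1 \right)}}{3} + 1 + e e^{- \frac{2 y}{3}} e^{\frac{y^{2}}{2}}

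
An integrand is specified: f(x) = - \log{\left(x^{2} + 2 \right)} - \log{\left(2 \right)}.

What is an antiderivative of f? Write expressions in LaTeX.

Check any antiderivative F(x) by computing F'(x) and comparing it with f(x).
Check: d/dx[- x \log{\left(2 x^{2} + 4 \right)} + 2 x - 2 \sqrt{2} \operatorname{atan}{\left(\frac{\sqrt{2} x}{2} \right)}] = - \log{\left(x^{2} + 2 \right)} - \log{\left(2 \right)} = f(x).

An antiderivative is F(x) = - x \log{\left(2 x^{2} + 4 \right)} + 2 x - 2 \sqrt{2} \operatorname{atan}{\left(\frac{\sqrt{2} x}{2} \right)}.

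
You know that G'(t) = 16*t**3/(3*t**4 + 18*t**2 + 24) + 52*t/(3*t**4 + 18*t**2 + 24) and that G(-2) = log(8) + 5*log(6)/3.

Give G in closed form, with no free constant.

G(t) = (5*log(t**2 + 2) + 3*log(t**2 + 4))/3

The integrand splits into summands that can be handled one at a time.
A general antiderivative is 5*log(t**2 + 2)/3 + log(t**2 + 4) + C.
The condition gives C = log(8) + 5*log(6)/3 - (log(8) + 5*log(6)/3) = 0.
So G(t) = (5*log(t**2 + 2) + 3*log(t**2 + 4))/3.
Check: d/dt[(5*log(t**2 + 2) + 3*log(t**2 + 4))/3] = (16*t**3 + 52*t)/(3*t**4 + 18*t**2 + 24), which equals G'(t).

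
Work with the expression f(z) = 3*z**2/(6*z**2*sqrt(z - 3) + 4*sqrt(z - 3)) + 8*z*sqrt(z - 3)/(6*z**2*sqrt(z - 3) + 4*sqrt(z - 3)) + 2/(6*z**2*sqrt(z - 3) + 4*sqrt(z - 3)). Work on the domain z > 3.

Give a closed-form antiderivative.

An antiderivative is F(z) = (3*sqrt(z - 3) + 2*log(z**2 + 2/3))/3.

The integrand splits into summands that can be handled one at a time.
Check: d/dz[(3*sqrt(z - 3) + 2*log(z**2 + 2/3))/3] = (3*z**2 + 8*z*sqrt(z - 3) + 2)/(6*z**2*sqrt(z - 3) + 4*sqrt(z - 3)), which equals f(z).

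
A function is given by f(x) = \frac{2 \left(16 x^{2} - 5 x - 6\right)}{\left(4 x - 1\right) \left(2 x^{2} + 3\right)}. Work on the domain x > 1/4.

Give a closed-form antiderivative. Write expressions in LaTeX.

An antiderivative is F(x) = - \log{\left(4 x - 1 \right)} + \frac{5 \log{\left(2 x^{2} + 3 \right)}}{2}.

A candidate is checked by its d/dx: the result must match f(x).
Check: d/dx[- \log{\left(4 x - 1 \right)} + \frac{5 \log{\left(2 x^{2} + 3 \right)}}{2}] = \frac{32 x^{2} - 10 x - 12}{8 x^{3} - 2 x^{2} + 12 x - 3}, which equals f(x).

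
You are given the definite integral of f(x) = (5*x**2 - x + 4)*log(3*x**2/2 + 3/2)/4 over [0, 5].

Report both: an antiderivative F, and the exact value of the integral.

Antiderivative: F(x) = (-20*x**3 + 9*x**2 + 3*x*(10*x**2 - 3*x + 24)*log(3*x**2/2 + 3/2) - 84*x - 9*log(x**2 + 1) + 84*atan(x))/72; value = -2695/72 - log(26)/8 + 7*atan(5)/6 + 1295*log(39)/24

Any candidate F(x) must reproduce f(x) exactly when differentiated.
F(x) = (-20*x**3 + 9*x**2 + 3*x*(10*x**2 - 3*x + 24)*log(3*x**2/2 + 3/2) - 84*x - 9*log(x**2 + 1) + 84*atan(x))/72 is an antiderivative of f.
Check: d/dx[(-20*x**3 + 9*x**2 + 3*x*(10*x**2 - 3*x + 24)*log(3*x**2/2 + 3/2) - 84*x - 9*log(x**2 + 1) + 84*atan(x))/72] = 5*x**2*log(x**2 + 1)/4 - 5*x**2*log(2)/4 + 5*x**2*log(3)/4 - x*log(x**2 + 1)/4 - x*log(3)/4 + x*log(2)/4 + log(x**2 + 1) - log(2) + log(3), which equals f(x).
F(5) = -2695/72 - log(26)/8 + 7*atan(5)/6 + 1295*log(39)/24; F(0) = 0.
Integral = F(5) - F(0) = -2695/72 - log(26)/8 + 7*atan(5)/6 + 1295*log(39)/24.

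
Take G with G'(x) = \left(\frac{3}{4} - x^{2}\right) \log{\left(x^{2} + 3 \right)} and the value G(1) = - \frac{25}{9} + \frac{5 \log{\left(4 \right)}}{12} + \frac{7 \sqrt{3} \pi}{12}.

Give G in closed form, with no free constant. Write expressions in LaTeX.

Recover the given G'(x) by differentiating a candidate G(x); any mismatch rules it out.
A general antiderivative is \frac{2 x^{3}}{9} - \frac{7 x}{2} + \left(- \frac{x^{3}}{3} + \frac{3 x}{4}\right) \log{\left(x^{2} + 3 \right)} + \frac{7 \sqrt{3} \operatorname{atan}{\left(\frac{\sqrt{3} x}{3} \right)}}{2} + C.
The condition gives C = - \frac{25}{9} + \frac{5 \log{\left(4 \right)}}{12} + \frac{7 \sqrt{3} \pi}{12} - (- \frac{59}{18} + \frac{5 \log{\left(4 \right)}}{12} + \frac{7 \sqrt{3} \pi}{12}) = \frac{1}{2}.
So G(x) = - \frac{x^{3} \log{\left(x^{2} + 3 \right)}}{3} + \frac{2 x^{3}}{9} + \frac{3 x \log{\left(x^{2} + 3 \right)}}{4} - \frac{7 x}{2} + \frac{7 \sqrt{3} \operatorname{atan}{\left(\frac{\sqrt{3} x}{3} \right)}}{2} + \frac{1}{2}.
Check: d/dx[- \frac{x^{3} \log{\left(x^{2} + 3 \right)}}{3} + \frac{2 x^{3}}{9} + \frac{3 x \log{\left(x^{2} + 3 \right)}}{4} - \frac{7 x}{2} + \frac{7 \sqrt{3} \operatorname{atan}{\left(\frac{\sqrt{3} x}{3} \right)}}{2} + \frac{1}{2}] = - x^{2} \log{\left(x^{2} + 3 \right)} + \frac{3 \log{\left(x^{2} + 3 \right)}}{4}, which equals G'(x).

G(x) = - \frac{x^{3} \log{\left(x^{2} + 3 \right)}}{3} + \frac{2 x^{3}}{9} + \frac{3 x \log{\left(x^{2} + 3 \right)}}{4} - \frac{7 x}{2} + \frac{7 \sqrt{3} \operatorname{atan}{\left(\frac{\sqrt{3} x}{3} \right)}}{2} + \frac{1}{2}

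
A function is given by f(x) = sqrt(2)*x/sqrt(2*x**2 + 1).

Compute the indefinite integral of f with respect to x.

F(x) = sqrt(2)*sqrt(2*x**2 + 1)/2 + C

f matches the chain-rule pattern g'(h)*h' with inner function h(x) = x**2 + 1/2; substituting u = h(x) collapses the integral.
Check: d/dx[sqrt(2)*sqrt(2*x**2 + 1)/2] = sqrt(2)*x/sqrt(2*x**2 + 1) = f(x).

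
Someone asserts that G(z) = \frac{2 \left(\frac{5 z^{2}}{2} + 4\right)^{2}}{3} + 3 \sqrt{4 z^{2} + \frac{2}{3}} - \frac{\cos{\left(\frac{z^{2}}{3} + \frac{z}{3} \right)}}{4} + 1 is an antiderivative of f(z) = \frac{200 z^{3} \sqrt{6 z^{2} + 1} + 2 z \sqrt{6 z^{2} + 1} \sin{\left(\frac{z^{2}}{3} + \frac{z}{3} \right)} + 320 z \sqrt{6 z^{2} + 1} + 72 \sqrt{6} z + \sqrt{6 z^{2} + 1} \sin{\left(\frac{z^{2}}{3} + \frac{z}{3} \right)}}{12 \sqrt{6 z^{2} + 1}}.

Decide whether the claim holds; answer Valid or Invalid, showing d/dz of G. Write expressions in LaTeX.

Valid - differentiating G returns exactly f.

d/dz[G] = \frac{200 z^{3} \sqrt{6 z^{2} + 1} + 2 z \sqrt{6 z^{2} + 1} \sin{\left(\frac{z^{2}}{3} + \frac{z}{3} \right)} + 320 z \sqrt{6 z^{2} + 1} + 72 \sqrt{6} z + \sqrt{6 z^{2} + 1} \sin{\left(\frac{z^{2}}{3} + \frac{z}{3} \right)}}{12 \sqrt{6 z^{2} + 1}}
This equals f(z) exactly, so the claim holds.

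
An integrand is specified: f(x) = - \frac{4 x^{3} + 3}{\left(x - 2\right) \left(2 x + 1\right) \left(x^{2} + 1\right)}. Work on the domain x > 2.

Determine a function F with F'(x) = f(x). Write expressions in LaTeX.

An antiderivative is F(x) = \frac{- 14 \log{\left(x - 2 \right)} + 4 \log{\left(x + \frac{1}{2} \right)} - 5 \log{\left(x^{2} + 1 \right)}}{10}.

The denominator factors as \left(x - 2\right) \left(2 x + 1\right) \left(x^{2} + 1\right); partial fractions split f into directly integrable pieces: - \frac{x}{x^{2} + 1} + \frac{4}{5 \left(2 x + 1\right)} - \frac{7}{5 \left(x - 2\right)}.
Check: d/dx[\frac{- 14 \log{\left(x - 2 \right)} + 4 \log{\left(x + \frac{1}{2} \right)} - 5 \log{\left(x^{2} + 1 \right)}}{10}] = \frac{- 4 x^{3} - 3}{2 x^{4} - 3 x^{3} - 3 x - 2}, which equals f(x).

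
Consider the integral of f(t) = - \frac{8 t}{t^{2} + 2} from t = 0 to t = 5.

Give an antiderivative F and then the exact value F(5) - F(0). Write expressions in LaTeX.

f matches the chain-rule pattern g'(h)*h' with inner function h(t) = t^{2} + 2; substituting u = h(t) collapses the integral.
F(t) = - 4 \log{\left(t^{2} + 2 \right)} is an antiderivative of f.
Check: d/dt[- 4 \log{\left(t^{2} + 2 \right)}] = - \frac{8 t}{t^{2} + 2} = f(t).
F(5) = - 4 \log{\left(27 \right)}; F(0) = - 4 \log{\left(2 \right)}.
Integral = F(5) - F(0) = - 4 \log{\left(27 \right)} + 4 \log{\left(2 \right)}.

Antiderivative: F(t) = - 4 \log{\left(t^{2} + 2 \right)}; value = - 4 \log{\left(27 \right)} + 4 \log{\left(2 \right)}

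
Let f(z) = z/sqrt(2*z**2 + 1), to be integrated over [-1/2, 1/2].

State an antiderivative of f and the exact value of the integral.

Antiderivative: F(z) = sqrt(2*z**2 + 1)/2; value = 0

The substitution u = 2*z**2 + 1 works: f is exactly (dF/du)*(du/dz) for that inner function.
F(z) = sqrt(2*z**2 + 1)/2 is an antiderivative of f.
Check: d/dz[sqrt(2*z**2 + 1)/2] = z/sqrt(2*z**2 + 1) = f(z).
F(1/2) = sqrt(6)/4; F(-1/2) = sqrt(6)/4.
Integral = F(1/2) - F(-1/2) = 0.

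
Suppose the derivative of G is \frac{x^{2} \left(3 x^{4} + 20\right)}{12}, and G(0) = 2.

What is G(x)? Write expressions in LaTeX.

Check a candidate G(x) by differentiating: d/dx[G] must match the given G'(x).
A general antiderivative is \frac{x^{7}}{28} + \frac{5 x^{3}}{9} + C.
The condition gives C = 2 - (0) = 2.
So G(x) = \frac{x^{7}}{28} + \frac{5 x^{3}}{9} + 2.
Check: d/dx[\frac{x^{7}}{28} + \frac{5 x^{3}}{9} + 2] = \frac{x^{6}}{4} + \frac{5 x^{2}}{3}, which equals G'(x).

G(x) = \frac{x^{7}}{28} + \frac{5 x^{3}}{9} + 2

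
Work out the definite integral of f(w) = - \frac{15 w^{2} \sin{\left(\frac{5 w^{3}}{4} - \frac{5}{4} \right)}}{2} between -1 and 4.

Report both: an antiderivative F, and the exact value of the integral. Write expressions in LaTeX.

Antiderivative: F(w) = 2 \cos{\left(\frac{5 w^{3}}{4} - \frac{5}{4} \right)}; value = 2 \cos{\left(\frac{315}{4} \right)} - 2 \cos{\left(\frac{5}{2} \right)}

The substitution u = \frac{5 w^{3}}{4} - \frac{5}{4} works: f is exactly (dF/du)*(du/dw) for that inner function.
F(w) = 2 \cos{\left(\frac{5 w^{3}}{4} - \frac{5}{4} \right)} is an antiderivative of f.
Check: d/dw[2 \cos{\left(\frac{5 w^{3}}{4} - \frac{5}{4} \right)}] = - \frac{15 w^{2} \sin{\left(\frac{5 w^{3}}{4} - \frac{5}{4} \right)}}{2} = f(w).
F(4) = 2 \cos{\left(\frac{315}{4} \right)}; F(-1) = 2 \cos{\left(\frac{5}{2} \right)}.
Integral = F(4) - F(-1) = 2 \cos{\left(\frac{315}{4} \right)} - 2 \cos{\left(\frac{5}{2} \right)}.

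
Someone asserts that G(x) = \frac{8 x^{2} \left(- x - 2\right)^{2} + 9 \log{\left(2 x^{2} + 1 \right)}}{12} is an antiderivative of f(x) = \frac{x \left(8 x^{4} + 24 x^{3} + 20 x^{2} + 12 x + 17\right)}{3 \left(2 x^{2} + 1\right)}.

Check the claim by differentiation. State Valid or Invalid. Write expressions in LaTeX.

d/dx[G] = \frac{16 x^{5} + 48 x^{4} + 40 x^{3} + 24 x^{2} + 25 x}{6 x^{2} + 3}
d/dx[G] - f(x) = \frac{4 x^{3}}{3} + 4 x^{2} + \frac{8 x}{3} != 0.

Invalid: d/dx[G] - f = \frac{4 x^{3}}{3} + 4 x^{2} + \frac{8 x}{3}, which is not 0.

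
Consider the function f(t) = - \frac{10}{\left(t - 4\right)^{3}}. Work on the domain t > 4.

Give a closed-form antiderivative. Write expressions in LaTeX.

An antiderivative is F(t) = \frac{5}{\left(t - 4\right)^{2}}.

Whatever form F(t) takes, F'(t) = f(t) is non-negotiable.
Check: d/dt[\frac{5}{\left(t - 4\right)^{2}}] = - \frac{10}{t^{3} - 12 t^{2} + 48 t - 64}, which equals f(t).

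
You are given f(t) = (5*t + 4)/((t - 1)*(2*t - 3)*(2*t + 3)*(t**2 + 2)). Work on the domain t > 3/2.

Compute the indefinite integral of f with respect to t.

F(t) = 23*log(t - 3/2)/51 - 3*log(t - 1)/5 - 7*log(t + 3/2)/255 + 3*log(t**2 + 2)/34 - sqrt(2)*atan(sqrt(2)*t/2)/17 + C

Factor the denominator ((t - 1)*(2*t - 3)*(2*t + 3)*(t**2 + 2)) and decompose: f = (3*t - 2)/(17*(t**2 + 2)) - 14/(255*(2*t + 3)) + 46/(51*(2*t - 3)) - 3/(5*(t - 1)); each piece integrates to a log, atan, or power term.
Check: d/dt[23*log(t - 3/2)/51 - 3*log(t - 1)/5 - 7*log(t + 3/2)/255 + 3*log(t**2 + 2)/34 - sqrt(2)*atan(sqrt(2)*t/2)/17] = (5*t + 4)/(4*t**5 - 4*t**4 - t**3 + t**2 - 18*t + 18), which equals f(t).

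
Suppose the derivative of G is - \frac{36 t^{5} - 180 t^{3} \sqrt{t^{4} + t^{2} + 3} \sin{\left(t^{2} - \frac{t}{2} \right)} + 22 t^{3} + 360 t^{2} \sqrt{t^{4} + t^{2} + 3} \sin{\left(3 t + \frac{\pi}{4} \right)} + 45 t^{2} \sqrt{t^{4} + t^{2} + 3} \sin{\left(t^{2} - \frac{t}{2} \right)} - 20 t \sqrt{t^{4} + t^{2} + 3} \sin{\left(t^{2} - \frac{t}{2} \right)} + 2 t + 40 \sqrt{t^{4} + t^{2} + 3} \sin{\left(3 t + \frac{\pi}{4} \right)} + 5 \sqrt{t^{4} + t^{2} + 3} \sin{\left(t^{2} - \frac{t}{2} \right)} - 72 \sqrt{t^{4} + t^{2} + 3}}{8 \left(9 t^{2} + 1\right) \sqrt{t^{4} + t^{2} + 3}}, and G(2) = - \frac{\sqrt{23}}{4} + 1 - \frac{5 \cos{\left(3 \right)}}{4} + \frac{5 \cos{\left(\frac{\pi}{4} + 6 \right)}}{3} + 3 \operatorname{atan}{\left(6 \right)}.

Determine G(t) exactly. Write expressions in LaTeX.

G(t) = - \frac{\sqrt{t^{4} + t^{2} + 3}}{4} + \frac{5 \cos{\left(3 t + \frac{\pi}{4} \right)}}{3} - \frac{5 \cos{\left(t^{2} - \frac{t}{2} \right)}}{4} + 3 \operatorname{atan}{\left(3 t \right)} + 1

Whatever form G(t) takes, its d/dt must return the stated G'(t).
A general antiderivative is - \frac{\sqrt{t^{4} + t^{2} + 3}}{4} + \frac{5 \cos{\left(3 t + \frac{\pi}{4} \right)}}{3} - \frac{5 \cos{\left(t^{2} - \frac{t}{2} \right)}}{4} + 3 \operatorname{atan}{\left(3 t \right)} + C.
The condition gives C = - \frac{\sqrt{23}}{4} + 1 - \frac{5 \cos{\left(3 \right)}}{4} + \frac{5 \cos{\left(\frac{\pi}{4} + 6 \right)}}{3} + 3 \operatorname{atan}{\left(6 \right)} - (- \frac{\sqrt{23}}{4} - \frac{5 \cos{\left(3 \right)}}{4} + \frac{5 \cos{\left(\frac{\pi}{4} + 6 \right)}}{3} + 3 \operatorname{atan}{\left(6 \right)}) = 1.
So G(t) = - \frac{\sqrt{t^{4} + t^{2} + 3}}{4} + \frac{5 \cos{\left(3 t + \frac{\pi}{4} \right)}}{3} - \frac{5 \cos{\left(t^{2} - \frac{t}{2} \right)}}{4} + 3 \operatorname{atan}{\left(3 t \right)} + 1.
Check: d/dt[- \frac{\sqrt{t^{4} + t^{2} + 3}}{4} + \frac{5 \cos{\left(3 t + \frac{\pi}{4} \right)}}{3} - \frac{5 \cos{\left(t^{2} - \frac{t}{2} \right)}}{4} + 3 \operatorname{atan}{\left(3 t \right)} + 1] = \frac{- 36 t^{5} + 180 t^{3} \sqrt{t^{4} + t^{2} + 3} \sin{\left(t^{2} - \frac{t}{2} \right)} - 22 t^{3} - 360 t^{2} \sqrt{t^{4} + t^{2} + 3} \sin{\left(3 t + \frac{\pi}{4} \right)} - 45 t^{2} \sqrt{t^{4} + t^{2} + 3} \sin{\left(t^{2} - \frac{t}{2} \right)} + 20 t \sqrt{t^{4} + t^{2} + 3} \sin{\left(t^{2} - \frac{t}{2} \right)} - 2 t - 40 \sqrt{t^{4} + t^{2} + 3} \sin{\left(3 t + \frac{\pi}{4} \right)} - 5 \sqrt{t^{4} + t^{2} + 3} \sin{\left(t^{2} - \frac{t}{2} \right)} + 72 \sqrt{t^{4} + t^{2} + 3}}{72 t^{2} \sqrt{t^{4} + t^{2} + 3} + 8 \sqrt{t^{4} + t^{2} + 3}}, which equals G'(t).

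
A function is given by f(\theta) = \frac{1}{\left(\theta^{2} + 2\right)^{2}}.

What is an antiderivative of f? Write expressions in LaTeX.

An antiderivative is F(\theta) = \frac{\theta}{4 \theta^{2} + 8} + \frac{\sqrt{2} \operatorname{atan}{\left(\frac{\sqrt{2} \theta}{2} \right)}}{8}.

Recover f(\theta) by differentiating a candidate F(\theta); any mismatch rules it out.
Check: d/d\theta[\frac{\theta}{4 \theta^{2} + 8} + \frac{\sqrt{2} \operatorname{atan}{\left(\frac{\sqrt{2} \theta}{2} \right)}}{8}] = \frac{1}{\theta^{4} + 4 \theta^{2} + 4}, which equals f(\theta).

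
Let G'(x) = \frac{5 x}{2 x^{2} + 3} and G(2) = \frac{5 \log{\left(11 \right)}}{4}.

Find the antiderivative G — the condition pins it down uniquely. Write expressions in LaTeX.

The substitution u = 2 x^{2} + 3 works: G'(x) is exactly (dG/du)*(du/dx) for that inner function.
A general antiderivative is \frac{5 \log{\left(2 x^{2} + 3 \right)}}{4} + C.
The condition gives C = \frac{5 \log{\left(11 \right)}}{4} - (\frac{5 \log{\left(11 \right)}}{4}) = 0.
So G(x) = \frac{5 \log{\left(2 x^{2} + 3 \right)}}{4}.
Check: d/dx[\frac{5 \log{\left(2 x^{2} + 3 \right)}}{4}] = \frac{5 x}{2 x^{2} + 3} = G'(x).

G(x) = \frac{5 \log{\left(2 x^{2} + 3 \right)}}{4}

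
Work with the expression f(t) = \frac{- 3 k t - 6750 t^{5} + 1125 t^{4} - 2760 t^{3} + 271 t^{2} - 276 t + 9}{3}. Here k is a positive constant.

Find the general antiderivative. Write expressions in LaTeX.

Whatever form F(t) takes, F'(t) = f(t) is non-negotiable.
Check: d/dt[\frac{- 9 k t^{2} - 2 \left(15 t^{2} - t + 3\right)^{3}}{18}] = - k t - 2250 t^{5} + 375 t^{4} - 920 t^{3} + \frac{271 t^{2}}{3} - 92 t + 3, which equals f(t).

F(t) = \frac{- 9 k t^{2} - 2 \left(15 t^{2} - t + 3\right)^{3}}{18} + C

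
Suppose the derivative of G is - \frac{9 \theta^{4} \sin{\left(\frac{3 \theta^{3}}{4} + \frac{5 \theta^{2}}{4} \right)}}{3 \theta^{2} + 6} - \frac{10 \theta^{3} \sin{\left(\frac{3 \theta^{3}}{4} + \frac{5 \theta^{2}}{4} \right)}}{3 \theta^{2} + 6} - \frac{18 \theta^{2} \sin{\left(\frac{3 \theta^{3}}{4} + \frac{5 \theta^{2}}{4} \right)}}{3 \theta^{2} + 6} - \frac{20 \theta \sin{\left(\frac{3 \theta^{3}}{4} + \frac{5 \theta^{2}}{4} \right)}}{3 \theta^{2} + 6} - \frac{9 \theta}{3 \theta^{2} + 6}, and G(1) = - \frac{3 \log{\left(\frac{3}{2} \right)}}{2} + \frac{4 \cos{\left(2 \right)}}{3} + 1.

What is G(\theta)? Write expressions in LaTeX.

G(\theta) = - \frac{3 \log{\left(\frac{\theta^{2}}{2} + 1 \right)}}{2} + \frac{4 \cos{\left(\frac{3 \theta^{3}}{4} + \frac{5 \theta^{2}}{4} \right)}}{3} + 1

The integrand splits into summands that can be handled one at a time.
A general antiderivative is - \frac{3 \log{\left(\frac{\theta^{2}}{2} + 1 \right)}}{2} + \frac{4 \cos{\left(\frac{3 \theta^{3}}{4} + \frac{5 \theta^{2}}{4} \right)}}{3} + C.
The condition gives C = - \frac{3 \log{\left(\frac{3}{2} \right)}}{2} + \frac{4 \cos{\left(2 \right)}}{3} + 1 - (- \frac{3 \log{\left(\frac{3}{2} \right)}}{2} + \frac{4 \cos{\left(2 \right)}}{3}) = 1.
So G(\theta) = - \frac{3 \log{\left(\frac{\theta^{2}}{2} + 1 \right)}}{2} + \frac{4 \cos{\left(\frac{3 \theta^{3}}{4} + \frac{5 \theta^{2}}{4} \right)}}{3} + 1.
Check: d/d\theta[- \frac{3 \log{\left(\frac{\theta^{2}}{2} + 1 \right)}}{2} + \frac{4 \cos{\left(\frac{3 \theta^{3}}{4} + \frac{5 \theta^{2}}{4} \right)}}{3} + 1] = \frac{- 9 \theta^{4} \sin{\left(\frac{3 \theta^{3}}{4} + \frac{5 \theta^{2}}{4} \right)} - 10 \theta^{3} \sin{\left(\frac{3 \theta^{3}}{4} + \frac{5 \theta^{2}}{4} \right)} - 18 \theta^{2} \sin{\left(\frac{3 \theta^{3}}{4} + \frac{5 \theta^{2}}{4} \right)} - 20 \theta \sin{\left(\frac{3 \theta^{3}}{4} + \frac{5 \theta^{2}}{4} \right)} - 9 \theta}{3 \theta^{2} + 6}, which equals G'(\theta).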